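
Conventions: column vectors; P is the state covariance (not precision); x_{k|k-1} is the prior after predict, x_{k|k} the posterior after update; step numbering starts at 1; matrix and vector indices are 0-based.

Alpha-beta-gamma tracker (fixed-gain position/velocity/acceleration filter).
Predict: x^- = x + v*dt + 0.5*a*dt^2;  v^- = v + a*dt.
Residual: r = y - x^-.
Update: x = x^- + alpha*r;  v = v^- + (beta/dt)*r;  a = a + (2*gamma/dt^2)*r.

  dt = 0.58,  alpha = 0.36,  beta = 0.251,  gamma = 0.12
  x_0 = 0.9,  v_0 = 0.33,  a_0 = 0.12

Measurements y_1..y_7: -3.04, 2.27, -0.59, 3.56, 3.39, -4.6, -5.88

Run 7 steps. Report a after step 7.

a_post = -8.5905

step 1: x_pred=1.1116  r=-4.1516  x^+=-0.3830  v^+=-1.3970  a^+=-2.8419
step 2: x_pred=-1.6713  r=3.9413  x^+=-0.2524  v^+=-1.3397  a^+=-0.0300
step 3: x_pred=-1.0345  r=0.4445  x^+=-0.8745  v^+=-1.1648  a^+=0.2871
step 4: x_pred=-1.5018  r=5.0618  x^+=0.3205  v^+=1.1923  a^+=3.8983
step 5: x_pred=1.6677  r=1.7223  x^+=2.2877  v^+=4.1986  a^+=5.1271
step 6: x_pred=5.5853  r=-10.1853  x^+=1.9186  v^+=2.7646  a^+=-2.1395
step 7: x_pred=3.1622  r=-9.0422  x^+=-0.0930  v^+=-2.3894  a^+=-8.5905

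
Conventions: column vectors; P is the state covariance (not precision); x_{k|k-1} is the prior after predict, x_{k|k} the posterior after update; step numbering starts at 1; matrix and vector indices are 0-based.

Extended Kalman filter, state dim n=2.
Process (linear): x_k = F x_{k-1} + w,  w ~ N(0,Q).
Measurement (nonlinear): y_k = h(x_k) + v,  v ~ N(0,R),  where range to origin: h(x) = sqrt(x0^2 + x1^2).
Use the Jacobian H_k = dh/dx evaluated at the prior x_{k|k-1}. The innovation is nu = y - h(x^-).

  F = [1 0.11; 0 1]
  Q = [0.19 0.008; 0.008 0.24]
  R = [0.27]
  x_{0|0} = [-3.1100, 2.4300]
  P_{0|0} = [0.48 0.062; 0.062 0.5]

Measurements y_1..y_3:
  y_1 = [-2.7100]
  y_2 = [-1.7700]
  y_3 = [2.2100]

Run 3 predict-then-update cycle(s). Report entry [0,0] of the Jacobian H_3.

H_jac[0,0] = -0.3246

step 1: x^-=[-2.8427, 2.4300]  P^-=[0.6897 0.1250; 0.1250 0.7400]  H_jac=[-0.7601 0.6498]  S=[0.8575]  K=[-0.5167; 0.4500]  nu=[-6.4498]  x^+=[0.4898, -0.4721]  P^+=[0.4608 0.3243; 0.3243 0.5664]
step 2: x^-=[0.4378, -0.4721]  P^-=[0.7290 0.3946; 0.3946 0.8064]  H_jac=[0.6800 -0.7332]  S=[0.6471]  K=[0.3189; -0.4990]  nu=[-2.4139]  x^+=[-0.3319, 0.7325]  P^+=[0.6632 0.4976; 0.4976 0.6453]
step 3: x^-=[-0.2514, 0.7325]  P^-=[0.9705 0.5766; 0.5766 0.8853]  H_jac=[-0.3246 0.9458]  S=[0.8102]  K=[0.2843; 0.8025]  nu=[1.4356]  x^+=[0.1568, 1.8845]  P^+=[0.9050 0.3917; 0.3917 0.3635]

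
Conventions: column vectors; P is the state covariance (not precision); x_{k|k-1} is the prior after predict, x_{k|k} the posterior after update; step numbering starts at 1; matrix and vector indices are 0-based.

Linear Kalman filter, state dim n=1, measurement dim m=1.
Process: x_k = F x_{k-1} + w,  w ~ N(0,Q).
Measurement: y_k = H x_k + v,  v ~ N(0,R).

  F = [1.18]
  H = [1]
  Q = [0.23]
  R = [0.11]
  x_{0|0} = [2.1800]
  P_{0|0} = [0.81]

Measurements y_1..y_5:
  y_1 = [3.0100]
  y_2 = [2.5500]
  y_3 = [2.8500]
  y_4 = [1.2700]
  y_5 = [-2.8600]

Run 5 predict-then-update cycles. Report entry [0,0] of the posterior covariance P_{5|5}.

P_post[0,0] = 0.0835

step 1: x^-=[2.5724]  P^-=[1.3578]  S=[1.4678]  K=[0.9251]  nu=[0.4376]  x^+=[2.9772]  P^+=[0.1018]
step 2: x^-=[3.5131]  P^-=[0.3717]  S=[0.4817]  K=[0.7716]  nu=[-0.9631]  x^+=[2.7699]  P^+=[0.0849]
step 3: x^-=[3.2685]  P^-=[0.3482]  S=[0.4582]  K=[0.7599]  nu=[-0.4185]  x^+=[2.9505]  P^+=[0.0836]
step 4: x^-=[3.4816]  P^-=[0.3464]  S=[0.4564]  K=[0.7590]  nu=[-2.2116]  x^+=[1.8030]  P^+=[0.0835]
step 5: x^-=[2.1276]  P^-=[0.3462]  S=[0.4562]  K=[0.7589]  nu=[-4.9876]  x^+=[-1.6575]  P^+=[0.0835]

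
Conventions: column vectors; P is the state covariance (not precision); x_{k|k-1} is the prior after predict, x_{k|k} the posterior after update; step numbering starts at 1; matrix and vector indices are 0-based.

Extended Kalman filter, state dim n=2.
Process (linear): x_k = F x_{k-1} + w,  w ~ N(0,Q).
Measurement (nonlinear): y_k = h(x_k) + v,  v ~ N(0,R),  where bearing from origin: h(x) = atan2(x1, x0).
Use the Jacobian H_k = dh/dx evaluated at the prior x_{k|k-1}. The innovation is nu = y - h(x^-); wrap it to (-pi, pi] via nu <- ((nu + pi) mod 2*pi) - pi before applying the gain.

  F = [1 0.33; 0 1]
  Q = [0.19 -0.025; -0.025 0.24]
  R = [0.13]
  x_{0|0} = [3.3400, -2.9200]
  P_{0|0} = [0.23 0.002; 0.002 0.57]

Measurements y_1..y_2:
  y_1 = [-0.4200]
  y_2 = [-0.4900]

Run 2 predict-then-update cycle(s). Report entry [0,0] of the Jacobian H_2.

H_jac[0,0] = 0.2561

step 1: x^-=[2.3764, -2.9200]  P^-=[0.4834 0.1651; 0.1651 0.8100]  H_jac=[0.2060 0.1677]  S=[0.1847]  K=[0.6891; 0.9195]  nu=[0.4677]  x^+=[2.6987, -2.4900]  P^+=[0.3957 0.0481; 0.0481 0.6539]
step 2: x^-=[1.8770, -2.4900]  P^-=[0.6886 0.2389; 0.2389 0.8939]  H_jac=[0.2561 0.1930]  S=[0.2321]  K=[0.9585; 1.0070]  nu=[0.4349]  x^+=[2.2938, -2.0521]  P^+=[0.4754 0.0148; 0.0148 0.6585]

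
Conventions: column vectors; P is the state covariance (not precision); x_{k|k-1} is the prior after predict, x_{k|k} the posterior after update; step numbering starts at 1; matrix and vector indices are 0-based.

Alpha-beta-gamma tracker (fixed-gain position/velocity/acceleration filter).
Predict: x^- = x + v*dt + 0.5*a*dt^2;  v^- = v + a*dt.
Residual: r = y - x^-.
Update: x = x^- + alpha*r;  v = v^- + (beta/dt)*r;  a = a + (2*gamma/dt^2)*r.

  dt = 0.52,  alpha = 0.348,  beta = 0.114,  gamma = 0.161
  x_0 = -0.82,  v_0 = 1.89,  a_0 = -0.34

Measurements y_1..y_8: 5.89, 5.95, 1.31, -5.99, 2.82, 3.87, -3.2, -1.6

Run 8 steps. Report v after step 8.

v_post = -22.5519

step 1: x_pred=0.1168  r=5.7732  x^+=2.1259  v^+=2.9789  a^+=6.5349
step 2: x_pred=4.5584  r=1.3916  x^+=5.0427  v^+=6.6821  a^+=8.1920
step 3: x_pred=9.6249  r=-8.3149  x^+=6.7313  v^+=9.1190  a^+=-1.7096
step 4: x_pred=11.2421  r=-17.2321  x^+=5.2453  v^+=4.4522  a^+=-22.2301
step 5: x_pred=4.5549  r=-1.7349  x^+=3.9512  v^+=-7.4878  a^+=-24.2961
step 6: x_pred=-3.2273  r=7.0973  x^+=-0.7574  v^+=-18.5658  a^+=-15.8444
step 7: x_pred=-12.5538  r=9.3538  x^+=-9.2987  v^+=-24.7543  a^+=-4.7056
step 8: x_pred=-22.8071  r=21.2071  x^+=-15.4270  v^+=-22.5519  a^+=20.5484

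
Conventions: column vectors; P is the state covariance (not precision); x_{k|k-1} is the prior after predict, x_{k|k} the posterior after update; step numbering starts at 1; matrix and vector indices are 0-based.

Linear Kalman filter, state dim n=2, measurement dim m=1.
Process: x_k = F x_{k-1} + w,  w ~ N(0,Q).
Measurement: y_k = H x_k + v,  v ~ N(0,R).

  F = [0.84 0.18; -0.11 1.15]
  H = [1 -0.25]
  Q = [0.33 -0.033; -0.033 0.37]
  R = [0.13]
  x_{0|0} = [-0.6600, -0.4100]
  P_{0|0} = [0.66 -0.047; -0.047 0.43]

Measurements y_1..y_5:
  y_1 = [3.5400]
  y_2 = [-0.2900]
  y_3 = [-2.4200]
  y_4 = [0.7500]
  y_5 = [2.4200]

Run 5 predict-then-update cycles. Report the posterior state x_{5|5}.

x_post = [1.7300, -0.7198]

step 1: x^-=[-0.6282, -0.3989]  P^-=[0.7954 -0.0494; -0.0494 0.9586]  S=[1.0100]  K=[0.7997; -0.2862]  nu=[4.0685]  x^+=[2.6255, -1.5633]  P^+=[0.1494 0.1817; 0.1817 0.8758]
step 2: x^-=[1.9240, -2.0866]  P^-=[0.5188 0.3065; 0.3065 1.4841]  S=[0.5883]  K=[0.7516; -0.1098]  nu=[-2.7357]  x^+=[-0.1321, -1.7864]  P^+=[0.1865 0.3550; 0.3550 1.4770]
step 3: x^-=[-0.4325, -2.0398]  P^-=[0.6168 0.5914; 0.5914 2.2358]  S=[0.5908]  K=[0.7937; 0.0549]  nu=[-2.4975]  x^+=[-2.4147, -2.1770]  P^+=[0.2446 0.5656; 0.5656 2.2340]
step 4: x^-=[-2.4202, -2.2379]  P^-=[0.7460 0.9420; 0.9420 3.1843]  S=[0.6040]  K=[0.8452; 0.2417]  nu=[2.6107]  x^+=[-0.2137, -1.6070]  P^+=[0.3145 0.8187; 0.8187 3.1490]
step 5: x^-=[-0.4687, -1.8246]  P^-=[0.9015 1.3644; 1.3644 4.3313]  S=[0.6200]  K=[0.9039; 0.4542]  nu=[2.4326]  x^+=[1.7300, -0.7198]  P^+=[0.3950 1.1099; 1.1099 4.2034]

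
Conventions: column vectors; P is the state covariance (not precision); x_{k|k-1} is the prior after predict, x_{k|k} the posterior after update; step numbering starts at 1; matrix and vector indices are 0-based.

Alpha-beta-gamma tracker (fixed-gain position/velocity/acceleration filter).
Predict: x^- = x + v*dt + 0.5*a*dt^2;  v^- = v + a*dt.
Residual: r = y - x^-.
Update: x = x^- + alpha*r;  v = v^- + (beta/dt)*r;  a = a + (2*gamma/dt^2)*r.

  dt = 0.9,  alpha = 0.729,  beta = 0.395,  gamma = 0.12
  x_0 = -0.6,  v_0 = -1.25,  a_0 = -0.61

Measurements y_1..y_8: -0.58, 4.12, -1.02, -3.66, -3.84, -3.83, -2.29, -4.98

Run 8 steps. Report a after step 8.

a_post = 0.5860

step 1: x_pred=-1.9721  r=1.3921  x^+=-0.9572  v^+=-1.1880  a^+=-0.1975
step 2: x_pred=-2.1065  r=6.2265  x^+=2.4326  v^+=1.3669  a^+=1.6473
step 3: x_pred=4.3300  r=-5.3500  x^+=0.4299  v^+=0.5015  a^+=0.0622
step 4: x_pred=0.9063  r=-4.5663  x^+=-2.4225  v^+=-1.4467  a^+=-1.2908
step 5: x_pred=-4.2474  r=0.4074  x^+=-3.9504  v^+=-2.4297  a^+=-1.1701
step 6: x_pred=-6.6110  r=2.7810  x^+=-4.5837  v^+=-2.2622  a^+=-0.3461
step 7: x_pred=-6.7599  r=4.4699  x^+=-3.5013  v^+=-0.6120  a^+=0.9783
step 8: x_pred=-3.6559  r=-1.3241  x^+=-4.6212  v^+=-0.3127  a^+=0.5860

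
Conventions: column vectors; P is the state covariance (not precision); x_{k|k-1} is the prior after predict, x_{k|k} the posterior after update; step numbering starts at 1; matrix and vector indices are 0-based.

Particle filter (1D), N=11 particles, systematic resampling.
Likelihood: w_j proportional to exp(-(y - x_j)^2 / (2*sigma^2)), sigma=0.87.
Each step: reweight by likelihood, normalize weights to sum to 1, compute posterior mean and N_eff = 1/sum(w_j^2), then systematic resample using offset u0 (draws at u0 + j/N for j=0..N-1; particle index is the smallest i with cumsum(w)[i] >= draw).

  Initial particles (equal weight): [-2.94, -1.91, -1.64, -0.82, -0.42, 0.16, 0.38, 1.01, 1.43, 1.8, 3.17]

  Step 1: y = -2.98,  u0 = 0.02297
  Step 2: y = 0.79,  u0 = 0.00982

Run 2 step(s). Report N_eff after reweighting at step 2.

step 1: w=[0.5444, 0.2558, 0.1664, 0.0250, 0.0072, 0.0008, 0.0003, 0.0000, 0.0000, 0.0000, 0.0000]  mean=-2.3854  Neff=2.5627  idx=[0, 0, 0, 0, 0, 0, 1, 1, 1, 2, 2]
step 2: w=[0.0016, 0.0016, 0.0016, 0.0016, 0.0016, 0.0016, 0.1239, 0.1239, 0.1239, 0.3094, 0.3094]  mean=-1.7526  Neff=4.2092  idx=[6, 6, 7, 8, 8, 9, 9, 9, 10, 10, 10]

N_eff = 4.2092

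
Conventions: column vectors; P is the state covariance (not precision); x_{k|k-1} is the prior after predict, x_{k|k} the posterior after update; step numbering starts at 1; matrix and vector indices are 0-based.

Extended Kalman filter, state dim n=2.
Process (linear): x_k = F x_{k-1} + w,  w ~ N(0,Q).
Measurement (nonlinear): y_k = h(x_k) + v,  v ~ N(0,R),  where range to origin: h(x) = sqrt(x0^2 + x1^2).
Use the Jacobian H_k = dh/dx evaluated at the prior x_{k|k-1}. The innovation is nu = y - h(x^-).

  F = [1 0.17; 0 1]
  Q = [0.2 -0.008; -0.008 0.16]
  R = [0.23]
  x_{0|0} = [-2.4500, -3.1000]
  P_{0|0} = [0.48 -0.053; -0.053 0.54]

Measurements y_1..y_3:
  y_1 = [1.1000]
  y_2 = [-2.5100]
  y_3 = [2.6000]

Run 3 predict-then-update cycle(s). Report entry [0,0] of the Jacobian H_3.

step 1: x^-=[-2.9770, -3.1000]  P^-=[0.6776 0.0308; 0.0308 0.7000]  H_jac=[-0.6927 -0.7213]  S=[0.9500]  K=[-0.5174; -0.5539]  nu=[-3.1980]  x^+=[-1.3224, -1.3286]  P^+=[0.4233 -0.2415; -0.2415 0.4085]
step 2: x^-=[-1.5482, -1.3286]  P^-=[0.5530 -0.1800; -0.1800 0.5685]  H_jac=[-0.7589 -0.6512]  S=[0.6116]  K=[-0.4944; -0.3820]  nu=[-4.5502]  x^+=[0.7014, 0.4094]  P^+=[0.4035 -0.2955; -0.2955 0.4793]
step 3: x^-=[0.7710, 0.4094]  P^-=[0.5168 -0.2221; -0.2221 0.6393]  H_jac=[0.8832 0.4690]  S=[0.5898]  K=[0.5973; 0.1758]  nu=[1.7270]  x^+=[1.8026, 0.7131]  P^+=[0.3064 -0.2840; -0.2840 0.6210]

H_jac[0,0] = 0.8832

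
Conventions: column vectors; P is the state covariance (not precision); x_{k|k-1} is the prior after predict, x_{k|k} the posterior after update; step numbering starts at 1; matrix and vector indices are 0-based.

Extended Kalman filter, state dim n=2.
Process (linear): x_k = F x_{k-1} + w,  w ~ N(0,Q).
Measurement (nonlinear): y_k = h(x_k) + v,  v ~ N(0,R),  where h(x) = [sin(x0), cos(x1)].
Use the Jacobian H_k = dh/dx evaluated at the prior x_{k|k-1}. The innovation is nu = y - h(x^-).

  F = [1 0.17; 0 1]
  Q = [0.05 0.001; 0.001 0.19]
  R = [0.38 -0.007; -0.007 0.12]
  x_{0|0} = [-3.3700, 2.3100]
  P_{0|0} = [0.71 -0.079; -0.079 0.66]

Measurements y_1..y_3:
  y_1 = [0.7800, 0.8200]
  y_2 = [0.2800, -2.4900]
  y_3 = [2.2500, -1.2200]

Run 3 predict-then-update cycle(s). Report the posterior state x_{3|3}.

step 1: x^-=[-2.9773, 2.3100]  P^-=[0.7522 0.0342; 0.0342 0.8500]  H_jac=[-0.9865 0.0000; 0.0000 -0.7390]  S=[1.1121 0.0179; 0.0179 0.5842]  K=[-0.6669 -0.0228; -0.0130 -1.0748]  nu=[0.9436, 1.4937]  x^+=[-3.6406, 0.6923]  P^+=[0.2567 -0.0026; -0.0026 0.1744]
step 2: x^-=[-3.5229, 0.6923]  P^-=[0.3109 0.0280; 0.0280 0.3644]  H_jac=[-0.9282 0.0000; 0.0000 -0.6383]  S=[0.6478 0.0096; 0.0096 0.2685]  K=[-0.4447 -0.0507; -0.0273 -0.8654]  nu=[-0.0922, -3.2598]  x^+=[-3.3166, 3.5159]  P^+=[0.1817 0.0047; 0.0047 0.1624]
step 3: x^-=[-2.7189, 3.5159]  P^-=[0.2379 0.0333; 0.0333 0.3524]  H_jac=[-0.9120 0.0000; 0.0000 0.3656]  S=[0.5779 -0.0181; -0.0181 0.1671]  K=[-0.3745 0.0322; -0.0285 0.7679]  nu=[2.6603, -0.2892]  x^+=[-3.7244, 3.2181]  P^+=[0.1563 0.0178; 0.0178 0.2526]

x_post = [-3.7244, 3.2181]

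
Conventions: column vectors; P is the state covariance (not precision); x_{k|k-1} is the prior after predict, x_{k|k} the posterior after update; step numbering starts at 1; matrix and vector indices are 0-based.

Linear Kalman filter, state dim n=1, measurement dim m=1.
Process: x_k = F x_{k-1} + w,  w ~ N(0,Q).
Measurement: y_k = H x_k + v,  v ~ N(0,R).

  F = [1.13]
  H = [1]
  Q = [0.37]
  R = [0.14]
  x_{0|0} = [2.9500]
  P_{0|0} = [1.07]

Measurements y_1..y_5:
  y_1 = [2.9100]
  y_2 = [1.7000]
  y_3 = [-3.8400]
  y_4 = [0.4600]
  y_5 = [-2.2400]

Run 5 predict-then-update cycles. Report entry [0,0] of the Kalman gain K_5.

K[0,0] = 0.7847

step 1: x^-=[3.3335]  P^-=[1.7363]  S=[1.8763]  K=[0.9254]  nu=[-0.4235]  x^+=[2.9416]  P^+=[0.1296]
step 2: x^-=[3.3240]  P^-=[0.5354]  S=[0.6754]  K=[0.7927]  nu=[-1.6240]  x^+=[2.0366]  P^+=[0.1110]
step 3: x^-=[2.3014]  P^-=[0.5117]  S=[0.6517]  K=[0.7852]  nu=[-6.1414]  x^+=[-2.5207]  P^+=[0.1099]
step 4: x^-=[-2.8484]  P^-=[0.5104]  S=[0.6504]  K=[0.7847]  nu=[3.3084]  x^+=[-0.2522]  P^+=[0.1099]
step 5: x^-=[-0.2850]  P^-=[0.5103]  S=[0.6503]  K=[0.7847]  nu=[-1.9550]  x^+=[-1.8191]  P^+=[0.1099]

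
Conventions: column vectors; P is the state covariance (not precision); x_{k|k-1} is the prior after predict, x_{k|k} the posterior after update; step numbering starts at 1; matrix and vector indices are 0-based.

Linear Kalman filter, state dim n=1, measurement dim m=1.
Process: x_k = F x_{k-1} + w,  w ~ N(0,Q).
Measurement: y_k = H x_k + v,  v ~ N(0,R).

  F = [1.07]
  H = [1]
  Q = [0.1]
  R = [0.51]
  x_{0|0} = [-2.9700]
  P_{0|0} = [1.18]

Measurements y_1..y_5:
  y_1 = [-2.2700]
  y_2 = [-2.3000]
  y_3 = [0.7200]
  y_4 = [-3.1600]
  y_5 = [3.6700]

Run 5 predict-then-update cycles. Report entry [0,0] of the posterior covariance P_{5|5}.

step 1: x^-=[-3.1779]  P^-=[1.4510]  S=[1.9610]  K=[0.7399]  nu=[0.9079]  x^+=[-2.5061]  P^+=[0.3774]
step 2: x^-=[-2.6815]  P^-=[0.5320]  S=[1.0420]  K=[0.5106]  nu=[0.3815]  x^+=[-2.4867]  P^+=[0.2604]
step 3: x^-=[-2.6608]  P^-=[0.3981]  S=[0.9081]  K=[0.4384]  nu=[3.3808]  x^+=[-1.1787]  P^+=[0.2236]
step 4: x^-=[-1.2612]  P^-=[0.3560]  S=[0.8660]  K=[0.4111]  nu=[-1.8988]  x^+=[-2.0417]  P^+=[0.2096]
step 5: x^-=[-2.1846]  P^-=[0.3400]  S=[0.8500]  K=[0.4000]  nu=[5.8546]  x^+=[0.1573]  P^+=[0.2040]

P_post[0,0] = 0.2040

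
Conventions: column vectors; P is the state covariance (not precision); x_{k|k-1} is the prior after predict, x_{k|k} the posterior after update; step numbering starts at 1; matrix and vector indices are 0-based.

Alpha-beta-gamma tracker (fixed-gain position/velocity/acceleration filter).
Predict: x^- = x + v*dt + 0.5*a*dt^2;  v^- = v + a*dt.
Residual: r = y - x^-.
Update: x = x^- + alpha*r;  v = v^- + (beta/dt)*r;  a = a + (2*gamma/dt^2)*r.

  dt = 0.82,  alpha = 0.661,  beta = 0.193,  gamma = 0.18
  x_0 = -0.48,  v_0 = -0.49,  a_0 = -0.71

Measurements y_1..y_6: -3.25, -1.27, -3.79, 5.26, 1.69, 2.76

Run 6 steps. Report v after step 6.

v_post = 7.6432

step 1: x_pred=-1.1205  r=-2.1295  x^+=-2.5281  v^+=-1.5734  a^+=-1.8501
step 2: x_pred=-4.4403  r=3.1703  x^+=-2.3447  v^+=-2.3443  a^+=-0.1528
step 3: x_pred=-4.3184  r=0.5284  x^+=-3.9691  v^+=-2.3452  a^+=0.1302
step 4: x_pred=-5.8485  r=11.1085  x^+=1.4942  v^+=0.3761  a^+=6.0776
step 5: x_pred=3.8459  r=-2.1559  x^+=2.4209  v^+=4.8523  a^+=4.9233
step 6: x_pred=8.0549  r=-5.2949  x^+=4.5550  v^+=7.6432  a^+=2.0884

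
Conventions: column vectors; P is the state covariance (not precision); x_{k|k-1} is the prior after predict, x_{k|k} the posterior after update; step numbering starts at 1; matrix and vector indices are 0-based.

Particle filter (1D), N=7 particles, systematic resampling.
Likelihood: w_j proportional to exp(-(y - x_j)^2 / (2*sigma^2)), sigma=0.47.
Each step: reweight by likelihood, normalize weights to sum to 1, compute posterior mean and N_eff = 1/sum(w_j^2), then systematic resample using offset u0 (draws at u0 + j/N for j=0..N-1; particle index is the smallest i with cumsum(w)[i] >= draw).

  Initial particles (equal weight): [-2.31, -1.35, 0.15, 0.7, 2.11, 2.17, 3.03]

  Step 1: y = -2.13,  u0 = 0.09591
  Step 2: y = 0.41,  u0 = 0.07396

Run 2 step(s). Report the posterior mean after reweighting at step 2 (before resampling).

post_mean = -1.3501

step 1: w=[0.7865, 0.2135, 0.0000, 0.0000, 0.0000, 0.0000, 0.0000]  mean=-2.1050  Neff=1.5058  idx=[0, 0, 0, 0, 0, 1, 1]
step 2: w=[0.0000, 0.0000, 0.0000, 0.0000, 0.0000, 0.4999, 0.4999]  mean=-1.3501  Neff=2.0006  idx=[5, 5, 5, 6, 6, 6, 6]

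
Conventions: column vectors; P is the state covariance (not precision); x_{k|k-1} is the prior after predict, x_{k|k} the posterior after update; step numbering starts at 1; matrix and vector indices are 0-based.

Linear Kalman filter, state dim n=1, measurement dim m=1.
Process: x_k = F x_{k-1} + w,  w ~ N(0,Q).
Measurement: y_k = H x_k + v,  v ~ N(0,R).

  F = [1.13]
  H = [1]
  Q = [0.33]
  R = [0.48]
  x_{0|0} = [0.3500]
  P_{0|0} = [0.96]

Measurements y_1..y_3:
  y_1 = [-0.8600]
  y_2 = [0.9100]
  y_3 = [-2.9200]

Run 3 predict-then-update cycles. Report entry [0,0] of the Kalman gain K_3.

step 1: x^-=[0.3955]  P^-=[1.5558]  S=[2.0358]  K=[0.7642]  nu=[-1.2555]  x^+=[-0.5640]  P^+=[0.3668]
step 2: x^-=[-0.6373]  P^-=[0.7984]  S=[1.2784]  K=[0.6245]  nu=[1.5473]  x^+=[0.3290]  P^+=[0.2998]
step 3: x^-=[0.3718]  P^-=[0.7128]  S=[1.1928]  K=[0.5976]  nu=[-3.2918]  x^+=[-1.5953]  P^+=[0.2868]

K[0,0] = 0.5976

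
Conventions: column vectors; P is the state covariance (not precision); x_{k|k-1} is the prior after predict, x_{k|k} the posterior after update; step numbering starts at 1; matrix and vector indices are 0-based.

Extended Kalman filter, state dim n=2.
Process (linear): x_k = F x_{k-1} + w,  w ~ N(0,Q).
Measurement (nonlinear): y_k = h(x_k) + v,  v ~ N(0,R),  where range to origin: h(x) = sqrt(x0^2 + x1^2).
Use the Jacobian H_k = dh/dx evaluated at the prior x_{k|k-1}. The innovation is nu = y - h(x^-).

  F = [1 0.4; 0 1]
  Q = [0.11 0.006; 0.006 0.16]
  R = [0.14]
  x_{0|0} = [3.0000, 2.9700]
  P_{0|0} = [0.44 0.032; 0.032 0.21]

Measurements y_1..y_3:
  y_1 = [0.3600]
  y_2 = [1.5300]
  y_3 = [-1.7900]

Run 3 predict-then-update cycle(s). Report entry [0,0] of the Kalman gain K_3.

step 1: x^-=[4.1880, 2.9700]  P^-=[0.6092 0.1220; 0.1220 0.3700]  H_jac=[0.8157 0.5785]  S=[0.7843]  K=[0.7236; 0.3998]  nu=[-4.7742]  x^+=[0.7335, 1.0613]  P^+=[0.1986 -0.1049; -0.1049 0.2446]
step 2: x^-=[1.1580, 1.0613]  P^-=[0.2638 -0.0010; -0.0010 0.4046]  H_jac=[0.7372 0.6757]  S=[0.4671]  K=[0.4149; 0.5837]  nu=[-0.0408]  x^+=[1.1411, 1.0375]  P^+=[0.1834 -0.1141; -0.1141 0.2455]
step 3: x^-=[1.5561, 1.0375]  P^-=[0.2414 -0.0099; -0.0099 0.4055]  H_jac=[0.8320 0.5548]  S=[0.4227]  K=[0.4620; 0.5126]  nu=[-3.6602]  x^+=[-0.1351, -0.8387]  P^+=[0.1511 -0.1101; -0.1101 0.2944]

K[0,0] = 0.4620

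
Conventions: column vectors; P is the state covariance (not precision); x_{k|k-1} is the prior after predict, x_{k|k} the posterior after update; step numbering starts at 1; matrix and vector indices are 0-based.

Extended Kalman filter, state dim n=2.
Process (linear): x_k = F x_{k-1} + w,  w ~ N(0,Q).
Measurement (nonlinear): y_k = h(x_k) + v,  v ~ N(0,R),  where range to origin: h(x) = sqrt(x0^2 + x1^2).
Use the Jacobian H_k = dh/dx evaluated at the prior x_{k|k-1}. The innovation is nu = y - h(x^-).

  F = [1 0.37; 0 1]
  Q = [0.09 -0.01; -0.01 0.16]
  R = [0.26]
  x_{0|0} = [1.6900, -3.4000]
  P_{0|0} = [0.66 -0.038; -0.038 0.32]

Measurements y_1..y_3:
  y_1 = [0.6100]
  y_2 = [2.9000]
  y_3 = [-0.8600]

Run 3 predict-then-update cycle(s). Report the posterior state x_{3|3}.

step 1: x^-=[0.4320, -3.4000]  P^-=[0.7657 0.0704; 0.0704 0.4800]  H_jac=[0.1260 -0.9920]  S=[0.7269]  K=[0.0367; -0.6428]  nu=[-2.8173]  x^+=[0.3286, -1.5889]  P^+=[0.7647 0.0875; 0.0875 0.1796]
step 2: x^-=[-0.2593, -1.5889]  P^-=[0.9441 0.1440; 0.1440 0.3396]  H_jac=[-0.1610 -0.9869]  S=[0.6611]  K=[-0.4450; -0.5421]  nu=[1.2901]  x^+=[-0.8333, -2.2883]  P^+=[0.8132 -0.0155; -0.0155 0.1453]
step 3: x^-=[-1.6800, -2.2883]  P^-=[0.9116 0.0283; 0.0283 0.3053]  H_jac=[-0.5918 -0.8061]  S=[0.8047]  K=[-0.6988; -0.3267]  nu=[-3.6988]  x^+=[0.9048, -1.0800]  P^+=[0.5187 -0.1554; -0.1554 0.2195]

x_post = [0.9048, -1.0800]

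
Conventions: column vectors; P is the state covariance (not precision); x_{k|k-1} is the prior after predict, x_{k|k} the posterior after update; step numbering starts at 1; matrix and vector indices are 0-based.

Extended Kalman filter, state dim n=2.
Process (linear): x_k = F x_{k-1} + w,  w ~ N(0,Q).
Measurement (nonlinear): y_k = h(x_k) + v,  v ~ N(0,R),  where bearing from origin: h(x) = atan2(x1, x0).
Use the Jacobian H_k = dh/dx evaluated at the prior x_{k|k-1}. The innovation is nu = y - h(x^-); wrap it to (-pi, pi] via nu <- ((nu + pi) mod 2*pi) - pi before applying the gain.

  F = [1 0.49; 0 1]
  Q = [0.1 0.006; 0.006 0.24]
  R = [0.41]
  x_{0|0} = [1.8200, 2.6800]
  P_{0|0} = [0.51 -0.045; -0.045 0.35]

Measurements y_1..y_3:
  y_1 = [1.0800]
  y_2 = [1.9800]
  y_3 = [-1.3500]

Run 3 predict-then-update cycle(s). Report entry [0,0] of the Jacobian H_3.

H_jac[0,0] = -0.0710

step 1: x^-=[3.1332, 2.6800]  P^-=[0.6499 0.1325; 0.1325 0.5900]  H_jac=[-0.1577 0.1843]  S=[0.4385]  K=[-0.1780; 0.2004]  nu=[0.3724]  x^+=[3.0669, 2.7546]  P^+=[0.6360 0.1481; 0.1481 0.5724]
step 2: x^-=[4.4167, 2.7546]  P^-=[1.0187 0.4346; 0.4346 0.8124]  H_jac=[-0.1017 0.1630]  S=[0.4277]  K=[-0.0765; 0.2063]  nu=[1.4223]  x^+=[4.3079, 3.0481]  P^+=[1.0161 0.4414; 0.4414 0.7942]
step 3: x^-=[5.8014, 3.0481]  P^-=[1.7394 0.8365; 0.8365 1.0342]  H_jac=[-0.0710 0.1351]  S=[0.4216]  K=[-0.0248; 0.1905]  nu=[-1.8338]  x^+=[5.8469, 2.6986]  P^+=[1.7391 0.8385; 0.8385 1.0189]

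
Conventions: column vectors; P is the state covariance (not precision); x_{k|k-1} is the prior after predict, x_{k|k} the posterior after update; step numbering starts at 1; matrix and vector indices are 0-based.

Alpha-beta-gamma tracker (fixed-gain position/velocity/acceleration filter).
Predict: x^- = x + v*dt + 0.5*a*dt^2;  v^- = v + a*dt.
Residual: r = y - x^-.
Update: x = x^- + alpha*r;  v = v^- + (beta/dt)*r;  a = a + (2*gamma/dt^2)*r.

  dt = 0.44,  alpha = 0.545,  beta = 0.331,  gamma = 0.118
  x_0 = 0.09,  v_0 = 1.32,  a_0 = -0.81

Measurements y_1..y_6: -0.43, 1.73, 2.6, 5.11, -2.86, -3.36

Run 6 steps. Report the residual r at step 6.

step 1: x_pred=0.5924  r=-1.0224  x^+=0.0352  v^+=0.1945  a^+=-2.0563
step 2: x_pred=-0.0783  r=1.8083  x^+=0.9072  v^+=0.6500  a^+=0.1480
step 3: x_pred=1.2076  r=1.3924  x^+=1.9664  v^+=1.7626  a^+=1.8454
step 4: x_pred=2.9206  r=2.1894  x^+=4.1138  v^+=4.2216  a^+=4.5142
step 5: x_pred=6.4083  r=-9.2683  x^+=1.3571  v^+=-0.7644  a^+=-6.7839
step 6: x_pred=0.3641  r=-3.7241  x^+=-1.6656  v^+=-6.5509  a^+=-11.3236

resid = -3.7241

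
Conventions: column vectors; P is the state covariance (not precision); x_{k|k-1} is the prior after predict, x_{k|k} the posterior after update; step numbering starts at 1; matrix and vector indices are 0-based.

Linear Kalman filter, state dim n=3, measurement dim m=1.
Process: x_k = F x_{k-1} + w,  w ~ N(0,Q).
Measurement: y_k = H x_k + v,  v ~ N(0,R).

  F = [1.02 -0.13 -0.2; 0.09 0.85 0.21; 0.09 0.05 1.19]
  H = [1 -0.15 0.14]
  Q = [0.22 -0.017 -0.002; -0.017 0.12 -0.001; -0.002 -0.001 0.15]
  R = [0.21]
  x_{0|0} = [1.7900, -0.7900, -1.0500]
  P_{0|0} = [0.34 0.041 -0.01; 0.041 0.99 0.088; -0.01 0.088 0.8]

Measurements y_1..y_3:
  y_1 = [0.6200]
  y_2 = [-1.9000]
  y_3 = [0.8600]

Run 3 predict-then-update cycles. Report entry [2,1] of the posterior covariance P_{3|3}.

P_post[2,1] = 0.7163

step 1: x^-=[2.1385, -0.7309, -1.1279]  P^-=[0.6202 -0.1130 -0.1925; -0.1130 0.9106 0.3357; -0.1925 0.3357 1.2968]  S=[0.8421]  K=[0.7247; -0.2406; -0.0728]  nu=[-1.4702]  x^+=[1.0730, -0.3771, -1.0209]  P^+=[0.1780 0.0338 -0.1481; 0.0338 0.8619 0.3210; -0.1481 0.3210 1.2923]
step 2: x^-=[1.3477, -0.4384, -1.1372]  P^-=[0.5396 -0.2136 -0.5274; -0.2136 0.9153 0.6722; -0.5274 0.6722 1.9905]  S=[0.6974]  K=[0.7138; -0.3683; -0.5013]  nu=[-3.1542]  x^+=[-0.9038, 0.7233, 0.4440]  P^+=[0.1843 -0.0303 -0.2779; -0.0303 0.8207 0.5434; -0.2779 0.5434 1.8152]
step 3: x^-=[-1.1047, 0.6267, 0.4832]  P^-=[0.6479 -0.3547 -0.8454; -0.3547 0.9734 1.0069; -0.8454 1.0069 2.7290]  S=[0.7606]  K=[0.7661; -0.4729; -0.8078]  nu=[1.9911]  x^+=[0.4206, -0.3149, -1.1251]  P^+=[0.2015 -0.0791 -0.3748; -0.0791 0.8033 0.7163; -0.3748 0.7163 2.2326]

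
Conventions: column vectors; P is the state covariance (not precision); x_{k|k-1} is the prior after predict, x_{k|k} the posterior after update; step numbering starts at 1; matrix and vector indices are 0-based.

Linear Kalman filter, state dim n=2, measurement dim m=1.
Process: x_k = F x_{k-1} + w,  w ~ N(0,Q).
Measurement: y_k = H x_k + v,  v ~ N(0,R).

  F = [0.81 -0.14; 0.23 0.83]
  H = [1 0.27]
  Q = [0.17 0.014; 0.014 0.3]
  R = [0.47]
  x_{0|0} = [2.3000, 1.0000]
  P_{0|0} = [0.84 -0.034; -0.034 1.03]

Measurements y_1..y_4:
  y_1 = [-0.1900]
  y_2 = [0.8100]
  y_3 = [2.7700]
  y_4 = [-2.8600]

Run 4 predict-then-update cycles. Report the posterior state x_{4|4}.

x_post = [-0.8383, 0.7875]

step 1: x^-=[1.7230, 1.3590]  P^-=[0.7490 0.0290; 0.0290 1.0410]  S=[1.3106]  K=[0.5775; 0.2366]  nu=[-2.2799]  x^+=[0.4063, 0.8195]  P^+=[0.3119 -0.1500; -0.1500 0.9676]
step 2: x^-=[0.2144, 0.7737]  P^-=[0.4277 -0.1364; -0.1364 0.9258]  S=[0.8915]  K=[0.4384; 0.1274]  nu=[0.3867]  x^+=[0.3839, 0.8229]  P^+=[0.2563 -0.1862; -0.1862 0.9113]
step 3: x^-=[0.1958, 0.7713]  P^-=[0.3983 -0.1633; -0.1633 0.8703]  S=[0.8435]  K=[0.4199; 0.0850]  nu=[2.3660]  x^+=[1.1892, 0.9724]  P^+=[0.2496 -0.1934; -0.1934 0.8642]
step 4: x^-=[0.8271, 1.0806]  P^-=[0.3945 -0.1637; -0.1637 0.8347]  S=[0.8370]  K=[0.4186; 0.0737]  nu=[-3.9788]  x^+=[-0.8383, 0.7875]  P^+=[0.2479 -0.1895; -0.1895 0.8302]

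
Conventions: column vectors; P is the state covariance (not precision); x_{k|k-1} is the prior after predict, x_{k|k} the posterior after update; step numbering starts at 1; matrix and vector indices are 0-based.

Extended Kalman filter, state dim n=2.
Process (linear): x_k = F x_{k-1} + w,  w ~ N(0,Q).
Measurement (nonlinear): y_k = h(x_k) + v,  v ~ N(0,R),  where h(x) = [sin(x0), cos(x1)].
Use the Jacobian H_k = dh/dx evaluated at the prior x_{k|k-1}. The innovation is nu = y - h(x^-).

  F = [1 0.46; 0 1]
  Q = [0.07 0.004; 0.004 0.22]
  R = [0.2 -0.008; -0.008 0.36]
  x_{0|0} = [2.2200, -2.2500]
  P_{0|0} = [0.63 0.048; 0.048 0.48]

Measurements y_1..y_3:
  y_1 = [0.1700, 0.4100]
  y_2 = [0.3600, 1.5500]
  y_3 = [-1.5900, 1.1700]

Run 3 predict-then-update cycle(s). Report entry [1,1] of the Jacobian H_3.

step 1: x^-=[1.1850, -2.2500]  P^-=[0.8457 0.2728; 0.2728 0.7000]  H_jac=[0.3763 0.0000; 0.0000 0.7781]  S=[0.3198 0.0719; 0.0719 0.7838]  K=[0.9541 0.1833; 0.1683 0.6795]  nu=[-0.7565, 1.0382]  x^+=[0.6536, -1.6719]  P^+=[0.5032 0.0750; 0.0750 0.3126]
step 2: x^-=[-0.1155, -1.6719]  P^-=[0.7084 0.2228; 0.2228 0.5326]  H_jac=[0.9933 0.0000; 0.0000 0.9949]  S=[0.8989 0.2122; 0.2122 0.8872]  K=[0.7671 0.0664; 0.1115 0.5706]  nu=[0.4753, 1.6510]  x^+=[0.3587, -0.6769]  P^+=[0.1539 0.0179; 0.0179 0.2056]
step 3: x^-=[0.0473, -0.6769]  P^-=[0.2838 0.1164; 0.1164 0.4256]  H_jac=[0.9989 0.0000; 0.0000 0.6263]  S=[0.4832 0.0648; 0.0648 0.5270]  K=[0.5777 0.0673; 0.1757 0.4842]  nu=[-1.6373, 0.3905]  x^+=[-0.8723, -0.7755]  P^+=[0.1151 0.0313; 0.0313 0.2761]

H_jac[1,1] = 0.6263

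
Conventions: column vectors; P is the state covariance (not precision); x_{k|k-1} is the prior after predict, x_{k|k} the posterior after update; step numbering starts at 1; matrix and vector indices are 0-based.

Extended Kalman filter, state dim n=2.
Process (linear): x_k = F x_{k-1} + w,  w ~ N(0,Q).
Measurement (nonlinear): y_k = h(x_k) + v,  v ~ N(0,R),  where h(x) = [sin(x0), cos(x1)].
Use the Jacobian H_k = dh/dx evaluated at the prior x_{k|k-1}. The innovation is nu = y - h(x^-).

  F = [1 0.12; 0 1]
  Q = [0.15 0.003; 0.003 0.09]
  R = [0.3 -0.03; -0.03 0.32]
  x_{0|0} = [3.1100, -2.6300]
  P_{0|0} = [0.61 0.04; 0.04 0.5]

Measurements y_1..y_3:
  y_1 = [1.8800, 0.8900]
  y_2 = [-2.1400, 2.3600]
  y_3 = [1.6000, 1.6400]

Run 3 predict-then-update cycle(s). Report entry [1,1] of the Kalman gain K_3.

step 1: x^-=[2.7944, -2.6300]  P^-=[0.7768 0.1030; 0.1030 0.5900]  H_jac=[-0.9403 0.0000; 0.0000 0.4896]  S=[0.9869 -0.0774; -0.0774 0.4614]  K=[-0.7414 -0.0151; -0.0497 0.6177]  nu=[1.5397, 1.7620]  x^+=[1.6263, -1.6182]  P^+=[0.2360 0.0356; 0.0356 0.4068]
step 2: x^-=[1.4321, -1.6182]  P^-=[0.4004 0.0874; 0.0874 0.4968]  H_jac=[0.1382 0.0000; 0.0000 0.9989]  S=[0.3077 -0.0179; -0.0179 0.8157]  K=[0.1864 0.1111; 0.0748 0.6100]  nu=[-3.1304, 2.4074]  x^+=[1.1160, -0.3839]  P^+=[0.3804 0.0300; 0.0300 0.1932]
step 3: x^-=[1.0700, -0.3839]  P^-=[0.5404 0.0562; 0.0562 0.2832]  H_jac=[0.4802 0.0000; 0.0000 0.3745]  S=[0.4246 -0.0199; -0.0199 0.3597]  K=[0.6155 0.0925; 0.0775 0.2991]  nu=[0.7228, 0.7128]  x^+=[1.5808, -0.1146]  P^+=[0.3788 0.0298; 0.0298 0.2494]

K[1,1] = 0.2991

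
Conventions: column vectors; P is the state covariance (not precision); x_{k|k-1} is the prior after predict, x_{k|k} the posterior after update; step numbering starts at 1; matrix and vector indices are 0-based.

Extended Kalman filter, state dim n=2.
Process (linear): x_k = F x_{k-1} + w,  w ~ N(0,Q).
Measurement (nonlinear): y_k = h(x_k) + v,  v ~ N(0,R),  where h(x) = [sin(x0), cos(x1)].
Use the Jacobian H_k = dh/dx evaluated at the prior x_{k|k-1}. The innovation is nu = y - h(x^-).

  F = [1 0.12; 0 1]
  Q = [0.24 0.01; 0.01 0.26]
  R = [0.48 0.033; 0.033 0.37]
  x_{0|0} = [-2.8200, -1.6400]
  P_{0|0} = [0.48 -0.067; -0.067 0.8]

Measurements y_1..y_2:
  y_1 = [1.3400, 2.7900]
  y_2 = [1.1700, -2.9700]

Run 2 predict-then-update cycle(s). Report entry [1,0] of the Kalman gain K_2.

K[1,0] = -0.0057

step 1: x^-=[-3.0168, -1.6400]  P^-=[0.7154 0.0390; 0.0390 1.0600]  H_jac=[-0.9922 0.0000; 0.0000 0.9976]  S=[1.1844 -0.0056; -0.0056 1.4249]  K=[-0.5993 0.0249; -0.0292 0.7420]  nu=[1.4645, 2.8591]  x^+=[-3.8231, 0.4388]  P^+=[0.2891 -0.0106; -0.0106 0.2742]
step 2: x^-=[-3.7704, 0.4388]  P^-=[0.5305 0.0323; 0.0323 0.5342]  H_jac=[-0.8087 0.0000; 0.0000 -0.4248]  S=[0.8270 0.0441; 0.0441 0.4664]  K=[-0.5198 0.0197; -0.0057 -0.4861]  nu=[0.5818, -3.8753]  x^+=[-4.1492, 2.3191]  P^+=[0.3077 0.0232; 0.0232 0.4238]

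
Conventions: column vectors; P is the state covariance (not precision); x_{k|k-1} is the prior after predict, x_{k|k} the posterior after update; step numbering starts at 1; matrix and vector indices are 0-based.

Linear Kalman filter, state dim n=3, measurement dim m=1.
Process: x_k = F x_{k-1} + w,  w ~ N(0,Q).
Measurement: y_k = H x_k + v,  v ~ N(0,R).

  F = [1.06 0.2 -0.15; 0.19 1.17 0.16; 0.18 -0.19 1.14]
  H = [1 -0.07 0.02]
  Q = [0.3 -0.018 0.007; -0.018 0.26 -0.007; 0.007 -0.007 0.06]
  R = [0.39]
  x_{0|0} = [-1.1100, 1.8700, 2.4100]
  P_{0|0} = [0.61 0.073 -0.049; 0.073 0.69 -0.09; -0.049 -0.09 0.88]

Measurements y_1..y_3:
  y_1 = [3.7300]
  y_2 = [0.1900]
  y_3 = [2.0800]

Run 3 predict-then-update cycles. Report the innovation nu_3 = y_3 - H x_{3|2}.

step 1: x^-=[-1.1641, 2.3626, 2.1923]  P^-=[1.0847 0.3445 -0.1464; 0.3445 1.2449 -0.0956; -0.1464 -0.0956 1.2622]  S=[1.4275]  K=[0.7409; 0.1789; -0.0802]  nu=[5.0156]  x^+=[2.5521, 3.2601, 1.7903]  P^+=[0.3011 0.1552 -0.0616; 0.1552 1.1992 -0.0751; -0.0616 -0.0751 1.2530]
step 2: x^-=[3.0887, 4.5857, 1.8809]  P^-=[0.8043 0.4937 -0.3131; 0.4937 1.9816 -0.1207; -0.3131 -0.1207 1.7381]  S=[1.1234]  K=[0.6796; 0.3138; -0.2402]  nu=[-2.6154]  x^+=[1.3113, 3.7650, 2.5091]  P^+=[0.2854 0.2541 -0.1297; 0.2541 1.8710 -0.0360; -0.1297 -0.0360 1.6733]
step 3: x^-=[1.7666, 5.0556, 2.3811]  P^-=[0.8843 0.7488 -0.5002; 0.7488 2.9659 -0.1423; -0.5002 -0.1423 2.2564]  S=[1.1653]  K=[0.7053; 0.4619; -0.3820]  nu=[0.6197]  x^+=[2.2037, 5.3419, 2.1444]  P^+=[0.3046 0.3691 -0.1863; 0.3691 2.7173 0.0633; -0.1863 0.0633 2.0864]

innov = [0.6197]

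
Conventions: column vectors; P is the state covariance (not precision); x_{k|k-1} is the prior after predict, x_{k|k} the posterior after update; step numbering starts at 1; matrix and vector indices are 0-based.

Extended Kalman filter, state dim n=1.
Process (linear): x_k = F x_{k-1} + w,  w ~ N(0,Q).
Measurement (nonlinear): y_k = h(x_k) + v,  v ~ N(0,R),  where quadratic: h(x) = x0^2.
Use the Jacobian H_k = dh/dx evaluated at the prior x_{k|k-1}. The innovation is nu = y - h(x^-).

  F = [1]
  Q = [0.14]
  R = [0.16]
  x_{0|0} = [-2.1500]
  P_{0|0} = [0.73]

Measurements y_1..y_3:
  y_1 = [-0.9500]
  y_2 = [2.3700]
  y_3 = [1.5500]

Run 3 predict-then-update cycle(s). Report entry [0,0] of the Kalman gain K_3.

K[0,0] = -0.2945

step 1: x^-=[-2.1500]  P^-=[0.8700]  H_jac=[-4.3000]  S=[16.2463]  K=[-0.2303]  nu=[-5.5725]  x^+=[-0.8668]  P^+=[0.0086]
step 2: x^-=[-0.8668]  P^-=[0.1486]  H_jac=[-1.7337]  S=[0.6065]  K=[-0.4247]  nu=[1.6186]  x^+=[-1.5542]  P^+=[0.0392]
step 3: x^-=[-1.5542]  P^-=[0.1792]  H_jac=[-3.1084]  S=[1.8913]  K=[-0.2945]  nu=[-0.8655]  x^+=[-1.2993]  P^+=[0.0152]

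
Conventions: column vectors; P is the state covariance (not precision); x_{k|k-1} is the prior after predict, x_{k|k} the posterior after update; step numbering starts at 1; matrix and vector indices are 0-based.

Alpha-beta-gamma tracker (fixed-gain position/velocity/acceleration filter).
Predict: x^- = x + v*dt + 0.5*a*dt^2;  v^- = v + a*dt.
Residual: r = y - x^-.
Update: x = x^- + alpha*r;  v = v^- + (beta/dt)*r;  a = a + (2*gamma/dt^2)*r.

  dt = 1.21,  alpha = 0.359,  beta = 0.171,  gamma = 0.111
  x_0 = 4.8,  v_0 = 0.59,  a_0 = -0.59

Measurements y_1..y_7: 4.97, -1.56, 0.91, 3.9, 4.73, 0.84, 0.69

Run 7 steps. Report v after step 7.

step 1: x_pred=5.0820  r=-0.1120  x^+=5.0418  v^+=-0.1397  a^+=-0.6070
step 2: x_pred=4.4284  r=-5.9884  x^+=2.2785  v^+=-1.7205  a^+=-1.5150
step 3: x_pred=-0.9123  r=1.8223  x^+=-0.2581  v^+=-3.2961  a^+=-1.2387
step 4: x_pred=-5.1531  r=9.0531  x^+=-1.9030  v^+=-3.5155  a^+=0.1340
step 5: x_pred=-6.0587  r=10.7887  x^+=-2.1855  v^+=-1.8286  a^+=1.7699
step 6: x_pred=-3.1025  r=3.9425  x^+=-1.6872  v^+=0.8701  a^+=2.3677
step 7: x_pred=1.0990  r=-0.4090  x^+=0.9521  v^+=3.6772  a^+=2.3057

v_post = 3.6772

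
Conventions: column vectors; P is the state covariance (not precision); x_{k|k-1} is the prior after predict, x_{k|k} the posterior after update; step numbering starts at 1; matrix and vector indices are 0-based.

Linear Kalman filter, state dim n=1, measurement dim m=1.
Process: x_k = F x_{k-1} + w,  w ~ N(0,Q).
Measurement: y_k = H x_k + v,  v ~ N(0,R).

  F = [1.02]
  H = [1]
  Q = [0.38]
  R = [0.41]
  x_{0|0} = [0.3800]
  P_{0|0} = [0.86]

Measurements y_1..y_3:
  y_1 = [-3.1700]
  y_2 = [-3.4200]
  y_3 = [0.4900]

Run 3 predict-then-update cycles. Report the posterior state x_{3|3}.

step 1: x^-=[0.3876]  P^-=[1.2747]  S=[1.6847]  K=[0.7566]  nu=[-3.5576]  x^+=[-2.3042]  P^+=[0.3102]
step 2: x^-=[-2.3503]  P^-=[0.7028]  S=[1.1128]  K=[0.6315]  nu=[-1.0697]  x^+=[-3.0259]  P^+=[0.2589]
step 3: x^-=[-3.0864]  P^-=[0.6494]  S=[1.0594]  K=[0.6130]  nu=[3.5764]  x^+=[-0.8941]  P^+=[0.2513]

x_post = [-0.8941]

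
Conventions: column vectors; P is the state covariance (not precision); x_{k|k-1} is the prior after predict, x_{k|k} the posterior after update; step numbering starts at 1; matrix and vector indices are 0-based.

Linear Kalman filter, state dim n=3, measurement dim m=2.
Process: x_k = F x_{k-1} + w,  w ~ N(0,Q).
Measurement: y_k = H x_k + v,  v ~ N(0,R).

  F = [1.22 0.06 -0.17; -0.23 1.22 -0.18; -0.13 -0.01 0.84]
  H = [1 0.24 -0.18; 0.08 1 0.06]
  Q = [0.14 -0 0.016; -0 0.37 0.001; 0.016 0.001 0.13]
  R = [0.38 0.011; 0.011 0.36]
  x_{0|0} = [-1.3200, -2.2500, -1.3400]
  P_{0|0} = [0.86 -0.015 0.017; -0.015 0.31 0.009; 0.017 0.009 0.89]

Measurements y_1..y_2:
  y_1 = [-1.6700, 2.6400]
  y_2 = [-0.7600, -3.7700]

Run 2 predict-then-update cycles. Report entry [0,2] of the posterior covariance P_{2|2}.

step 1: x^-=[-1.5176, -2.2002, -0.9315]  P^-=[1.4374 -0.2185 -0.2291; -0.2185 0.9116 -0.1029; -0.2291 -0.1029 0.7686]  S=[1.8813 0.1203; 0.1203 1.2341]  K=[0.7690 -0.1700; -0.0363 0.7231; -0.2058 -0.0408]  nu=[0.2080, 5.0175]  x^+=[-2.2108, 1.4203, -1.1791]  P^+=[0.3208 -0.0820 0.0597; -0.0820 0.2702 -0.0628; 0.0597 -0.0628 0.6849]
step 2: x^-=[-2.4115, 2.4535, -0.7173]  P^-=[0.6027 -0.1672 -0.0720; -0.1672 0.8899 -0.1581; -0.0720 -0.1581 0.6065]  S=[1.0129 0.1187; 0.1187 1.2096]  K=[0.5869 -0.1596; -0.0103 0.7179; -0.2063 -0.0851]  nu=[0.9336, -5.9875]  x^+=[-0.9082, -1.8543, -0.4003]  P^+=[0.2453 -0.0728 0.0363; -0.0728 0.2683 -0.0688; 0.0363 -0.0688 0.5504]

P_post[0,2] = 0.0363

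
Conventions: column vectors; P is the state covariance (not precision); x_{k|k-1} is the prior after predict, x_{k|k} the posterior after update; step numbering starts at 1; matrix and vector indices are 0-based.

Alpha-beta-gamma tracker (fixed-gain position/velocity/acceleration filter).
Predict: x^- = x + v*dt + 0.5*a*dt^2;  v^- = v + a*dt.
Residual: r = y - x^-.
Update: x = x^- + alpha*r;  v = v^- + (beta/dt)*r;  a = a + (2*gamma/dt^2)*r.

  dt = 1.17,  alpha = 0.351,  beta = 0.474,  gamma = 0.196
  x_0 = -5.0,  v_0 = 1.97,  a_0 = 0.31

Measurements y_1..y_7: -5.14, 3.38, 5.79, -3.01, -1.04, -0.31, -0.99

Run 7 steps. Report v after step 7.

v_post = -6.1349

step 1: x_pred=-2.4829  r=-2.6571  x^+=-3.4156  v^+=1.2562  a^+=-0.4509
step 2: x_pred=-2.2544  r=5.6344  x^+=-0.2767  v^+=3.0113  a^+=1.1626
step 3: x_pred=4.0423  r=1.7477  x^+=4.6557  v^+=5.0796  a^+=1.6631
step 4: x_pred=11.7372  r=-14.7472  x^+=6.5609  v^+=1.0509  a^+=-2.5600
step 5: x_pred=6.0383  r=-7.0783  x^+=3.5538  v^+=-4.8119  a^+=-4.5869
step 6: x_pred=-5.2156  r=4.9056  x^+=-3.4937  v^+=-8.1912  a^+=-3.1821
step 7: x_pred=-15.2554  r=14.2654  x^+=-10.2482  v^+=-6.1349  a^+=0.9029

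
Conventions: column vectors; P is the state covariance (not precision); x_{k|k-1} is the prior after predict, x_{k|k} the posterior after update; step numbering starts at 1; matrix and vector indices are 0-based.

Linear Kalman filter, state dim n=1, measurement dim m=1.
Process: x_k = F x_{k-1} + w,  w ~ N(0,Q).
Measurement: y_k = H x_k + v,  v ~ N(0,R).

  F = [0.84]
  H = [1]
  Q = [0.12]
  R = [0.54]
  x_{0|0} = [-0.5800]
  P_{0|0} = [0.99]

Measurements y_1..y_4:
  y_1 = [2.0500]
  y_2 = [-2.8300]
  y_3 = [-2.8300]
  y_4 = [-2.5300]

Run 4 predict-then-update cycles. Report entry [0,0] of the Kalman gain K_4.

step 1: x^-=[-0.4872]  P^-=[0.8185]  S=[1.3585]  K=[0.6025]  nu=[2.5372]  x^+=[1.0415]  P^+=[0.3254]
step 2: x^-=[0.8749]  P^-=[0.3496]  S=[0.8896]  K=[0.3930]  nu=[-3.7049]  x^+=[-0.5810]  P^+=[0.2122]
step 3: x^-=[-0.4881]  P^-=[0.2697]  S=[0.8097]  K=[0.3331]  nu=[-2.3419]  x^+=[-1.2682]  P^+=[0.1799]
step 4: x^-=[-1.0653]  P^-=[0.2469]  S=[0.7869]  K=[0.3138]  nu=[-1.4647]  x^+=[-1.5249]  P^+=[0.1694]

K[0,0] = 0.3138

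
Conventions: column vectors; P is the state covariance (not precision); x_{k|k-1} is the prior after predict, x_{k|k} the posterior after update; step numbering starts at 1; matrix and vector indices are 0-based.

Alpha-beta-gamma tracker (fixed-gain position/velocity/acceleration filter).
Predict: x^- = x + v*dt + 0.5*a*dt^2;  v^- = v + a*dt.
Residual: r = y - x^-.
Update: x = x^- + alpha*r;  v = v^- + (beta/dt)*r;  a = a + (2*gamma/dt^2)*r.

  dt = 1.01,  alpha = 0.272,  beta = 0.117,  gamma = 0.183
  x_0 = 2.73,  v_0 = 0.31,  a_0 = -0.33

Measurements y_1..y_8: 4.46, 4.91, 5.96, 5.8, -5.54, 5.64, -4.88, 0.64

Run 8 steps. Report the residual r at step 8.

resid = 13.8159

step 1: x_pred=2.8748  r=1.5852  x^+=3.3060  v^+=0.1603  a^+=0.2388
step 2: x_pred=3.5897  r=1.3203  x^+=3.9488  v^+=0.5544  a^+=0.7125
step 3: x_pred=4.8722  r=1.0878  x^+=5.1681  v^+=1.4000  a^+=1.1028
step 4: x_pred=7.1446  r=-1.3446  x^+=6.7788  v^+=2.3581  a^+=0.6204
step 5: x_pred=9.4769  r=-15.0169  x^+=5.3923  v^+=1.2451  a^+=-4.7675
step 6: x_pred=4.2181  r=1.4219  x^+=4.6049  v^+=-3.4054  a^+=-4.2574
step 7: x_pred=-1.0061  r=-3.8739  x^+=-2.0598  v^+=-8.1542  a^+=-5.6473
step 8: x_pred=-13.1759  r=13.8159  x^+=-9.4180  v^+=-12.2575  a^+=-0.6903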